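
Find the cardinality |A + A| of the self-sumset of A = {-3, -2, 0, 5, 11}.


A + A = {a + a' : a, a' ∈ A}; |A| = 5.
General bounds: 2|A| - 1 ≤ |A + A| ≤ |A|(|A|+1)/2, i.e. 9 ≤ |A + A| ≤ 15.
Lower bound 2|A|-1 is attained iff A is an arithmetic progression.
Enumerate sums a + a' for a ≤ a' (symmetric, so this suffices):
a = -3: -3+-3=-6, -3+-2=-5, -3+0=-3, -3+5=2, -3+11=8
a = -2: -2+-2=-4, -2+0=-2, -2+5=3, -2+11=9
a = 0: 0+0=0, 0+5=5, 0+11=11
a = 5: 5+5=10, 5+11=16
a = 11: 11+11=22
Distinct sums: {-6, -5, -4, -3, -2, 0, 2, 3, 5, 8, 9, 10, 11, 16, 22}
|A + A| = 15

|A + A| = 15


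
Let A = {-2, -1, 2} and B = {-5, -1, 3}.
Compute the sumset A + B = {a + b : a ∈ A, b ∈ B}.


A + B = {a + b : a ∈ A, b ∈ B}.
Enumerate all |A|·|B| = 3·3 = 9 pairs (a, b) and collect distinct sums.
a = -2: -2+-5=-7, -2+-1=-3, -2+3=1
a = -1: -1+-5=-6, -1+-1=-2, -1+3=2
a = 2: 2+-5=-3, 2+-1=1, 2+3=5
Collecting distinct sums: A + B = {-7, -6, -3, -2, 1, 2, 5}
|A + B| = 7

A + B = {-7, -6, -3, -2, 1, 2, 5}


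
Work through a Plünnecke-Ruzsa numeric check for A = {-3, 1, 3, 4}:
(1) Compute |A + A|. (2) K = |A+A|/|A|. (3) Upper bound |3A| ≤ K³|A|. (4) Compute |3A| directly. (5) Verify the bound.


|A| = 4.
Step 1: Compute A + A by enumerating all 16 pairs.
A + A = {-6, -2, 0, 1, 2, 4, 5, 6, 7, 8}, so |A + A| = 10.
Step 2: Doubling constant K = |A + A|/|A| = 10/4 = 10/4 ≈ 2.5000.
Step 3: Plünnecke-Ruzsa gives |3A| ≤ K³·|A| = (2.5000)³ · 4 ≈ 62.5000.
Step 4: Compute 3A = A + A + A directly by enumerating all triples (a,b,c) ∈ A³; |3A| = 17.
Step 5: Check 17 ≤ 62.5000? Yes ✓.

K = 10/4, Plünnecke-Ruzsa bound K³|A| ≈ 62.5000, |3A| = 17, inequality holds.


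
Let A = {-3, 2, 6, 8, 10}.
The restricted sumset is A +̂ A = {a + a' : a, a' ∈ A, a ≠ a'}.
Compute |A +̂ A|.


Restricted sumset: A +̂ A = {a + a' : a ∈ A, a' ∈ A, a ≠ a'}.
Equivalently, take A + A and drop any sum 2a that is achievable ONLY as a + a for a ∈ A (i.e. sums representable only with equal summands).
Enumerate pairs (a, a') with a < a' (symmetric, so each unordered pair gives one sum; this covers all a ≠ a'):
  -3 + 2 = -1
  -3 + 6 = 3
  -3 + 8 = 5
  -3 + 10 = 7
  2 + 6 = 8
  2 + 8 = 10
  2 + 10 = 12
  6 + 8 = 14
  6 + 10 = 16
  8 + 10 = 18
Collected distinct sums: {-1, 3, 5, 7, 8, 10, 12, 14, 16, 18}
|A +̂ A| = 10
(Reference bound: |A +̂ A| ≥ 2|A| - 3 for |A| ≥ 2, with |A| = 5 giving ≥ 7.)

|A +̂ A| = 10


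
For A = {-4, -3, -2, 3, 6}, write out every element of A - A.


A - A = {a - a' : a, a' ∈ A}.
Compute a - a' for each ordered pair (a, a'):
a = -4: -4--4=0, -4--3=-1, -4--2=-2, -4-3=-7, -4-6=-10
a = -3: -3--4=1, -3--3=0, -3--2=-1, -3-3=-6, -3-6=-9
a = -2: -2--4=2, -2--3=1, -2--2=0, -2-3=-5, -2-6=-8
a = 3: 3--4=7, 3--3=6, 3--2=5, 3-3=0, 3-6=-3
a = 6: 6--4=10, 6--3=9, 6--2=8, 6-3=3, 6-6=0
Collecting distinct values (and noting 0 appears from a-a):
A - A = {-10, -9, -8, -7, -6, -5, -3, -2, -1, 0, 1, 2, 3, 5, 6, 7, 8, 9, 10}
|A - A| = 19

A - A = {-10, -9, -8, -7, -6, -5, -3, -2, -1, 0, 1, 2, 3, 5, 6, 7, 8, 9, 10}


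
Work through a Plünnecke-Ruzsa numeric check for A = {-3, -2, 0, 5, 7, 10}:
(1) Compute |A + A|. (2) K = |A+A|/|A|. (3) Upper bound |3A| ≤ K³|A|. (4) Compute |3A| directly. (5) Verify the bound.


|A| = 6.
Step 1: Compute A + A by enumerating all 36 pairs.
A + A = {-6, -5, -4, -3, -2, 0, 2, 3, 4, 5, 7, 8, 10, 12, 14, 15, 17, 20}, so |A + A| = 18.
Step 2: Doubling constant K = |A + A|/|A| = 18/6 = 18/6 ≈ 3.0000.
Step 3: Plünnecke-Ruzsa gives |3A| ≤ K³·|A| = (3.0000)³ · 6 ≈ 162.0000.
Step 4: Compute 3A = A + A + A directly by enumerating all triples (a,b,c) ∈ A³; |3A| = 35.
Step 5: Check 35 ≤ 162.0000? Yes ✓.

K = 18/6, Plünnecke-Ruzsa bound K³|A| ≈ 162.0000, |3A| = 35, inequality holds.


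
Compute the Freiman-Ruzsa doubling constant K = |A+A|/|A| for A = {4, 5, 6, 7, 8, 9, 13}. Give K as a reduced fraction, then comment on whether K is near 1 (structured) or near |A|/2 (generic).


|A| = 7.
Compute A + A by enumerating all 49 pairs.
A + A = {8, 9, 10, 11, 12, 13, 14, 15, 16, 17, 18, 19, 20, 21, 22, 26}, so |A + A| = 16.
K = |A + A| / |A| = 16/7 (already in lowest terms) ≈ 2.2857.
Reference: AP of size 7 gives K = 13/7 ≈ 1.8571; a fully generic set of size 7 gives K ≈ 4.0000.

|A| = 7, |A + A| = 16, K = 16/7.


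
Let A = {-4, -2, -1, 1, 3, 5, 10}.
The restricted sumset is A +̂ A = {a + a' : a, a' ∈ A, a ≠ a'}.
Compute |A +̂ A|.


Restricted sumset: A +̂ A = {a + a' : a ∈ A, a' ∈ A, a ≠ a'}.
Equivalently, take A + A and drop any sum 2a that is achievable ONLY as a + a for a ∈ A (i.e. sums representable only with equal summands).
Enumerate pairs (a, a') with a < a' (symmetric, so each unordered pair gives one sum; this covers all a ≠ a'):
  -4 + -2 = -6
  -4 + -1 = -5
  -4 + 1 = -3
  -4 + 3 = -1
  -4 + 5 = 1
  -4 + 10 = 6
  -2 + -1 = -3
  -2 + 1 = -1
  -2 + 3 = 1
  -2 + 5 = 3
  -2 + 10 = 8
  -1 + 1 = 0
  -1 + 3 = 2
  -1 + 5 = 4
  -1 + 10 = 9
  1 + 3 = 4
  1 + 5 = 6
  1 + 10 = 11
  3 + 5 = 8
  3 + 10 = 13
  5 + 10 = 15
Collected distinct sums: {-6, -5, -3, -1, 0, 1, 2, 3, 4, 6, 8, 9, 11, 13, 15}
|A +̂ A| = 15
(Reference bound: |A +̂ A| ≥ 2|A| - 3 for |A| ≥ 2, with |A| = 7 giving ≥ 11.)

|A +̂ A| = 15


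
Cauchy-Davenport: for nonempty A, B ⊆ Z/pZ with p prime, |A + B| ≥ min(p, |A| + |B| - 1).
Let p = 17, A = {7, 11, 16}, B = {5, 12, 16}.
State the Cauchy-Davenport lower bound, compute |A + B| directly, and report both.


Cauchy-Davenport: |A + B| ≥ min(p, |A| + |B| - 1) for A, B nonempty in Z/pZ.
|A| = 3, |B| = 3, p = 17.
CD lower bound = min(17, 3 + 3 - 1) = min(17, 5) = 5.
Compute A + B mod 17 directly:
a = 7: 7+5=12, 7+12=2, 7+16=6
a = 11: 11+5=16, 11+12=6, 11+16=10
a = 16: 16+5=4, 16+12=11, 16+16=15
A + B = {2, 4, 6, 10, 11, 12, 15, 16}, so |A + B| = 8.
Verify: 8 ≥ 5? Yes ✓.

CD lower bound = 5, actual |A + B| = 8.


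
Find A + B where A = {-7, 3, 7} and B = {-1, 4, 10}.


A + B = {a + b : a ∈ A, b ∈ B}.
Enumerate all |A|·|B| = 3·3 = 9 pairs (a, b) and collect distinct sums.
a = -7: -7+-1=-8, -7+4=-3, -7+10=3
a = 3: 3+-1=2, 3+4=7, 3+10=13
a = 7: 7+-1=6, 7+4=11, 7+10=17
Collecting distinct sums: A + B = {-8, -3, 2, 3, 6, 7, 11, 13, 17}
|A + B| = 9

A + B = {-8, -3, 2, 3, 6, 7, 11, 13, 17}


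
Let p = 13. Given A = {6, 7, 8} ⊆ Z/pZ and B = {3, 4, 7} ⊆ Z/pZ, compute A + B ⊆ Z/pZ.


Work in Z/13Z: reduce every sum a + b modulo 13.
Enumerate all 9 pairs:
a = 6: 6+3=9, 6+4=10, 6+7=0
a = 7: 7+3=10, 7+4=11, 7+7=1
a = 8: 8+3=11, 8+4=12, 8+7=2
Distinct residues collected: {0, 1, 2, 9, 10, 11, 12}
|A + B| = 7 (out of 13 total residues).

A + B = {0, 1, 2, 9, 10, 11, 12}


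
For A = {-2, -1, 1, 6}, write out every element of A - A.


A - A = {a - a' : a, a' ∈ A}.
Compute a - a' for each ordered pair (a, a'):
a = -2: -2--2=0, -2--1=-1, -2-1=-3, -2-6=-8
a = -1: -1--2=1, -1--1=0, -1-1=-2, -1-6=-7
a = 1: 1--2=3, 1--1=2, 1-1=0, 1-6=-5
a = 6: 6--2=8, 6--1=7, 6-1=5, 6-6=0
Collecting distinct values (and noting 0 appears from a-a):
A - A = {-8, -7, -5, -3, -2, -1, 0, 1, 2, 3, 5, 7, 8}
|A - A| = 13

A - A = {-8, -7, -5, -3, -2, -1, 0, 1, 2, 3, 5, 7, 8}


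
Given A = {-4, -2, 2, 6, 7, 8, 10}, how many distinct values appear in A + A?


A + A = {a + a' : a, a' ∈ A}; |A| = 7.
General bounds: 2|A| - 1 ≤ |A + A| ≤ |A|(|A|+1)/2, i.e. 13 ≤ |A + A| ≤ 28.
Lower bound 2|A|-1 is attained iff A is an arithmetic progression.
Enumerate sums a + a' for a ≤ a' (symmetric, so this suffices):
a = -4: -4+-4=-8, -4+-2=-6, -4+2=-2, -4+6=2, -4+7=3, -4+8=4, -4+10=6
a = -2: -2+-2=-4, -2+2=0, -2+6=4, -2+7=5, -2+8=6, -2+10=8
a = 2: 2+2=4, 2+6=8, 2+7=9, 2+8=10, 2+10=12
a = 6: 6+6=12, 6+7=13, 6+8=14, 6+10=16
a = 7: 7+7=14, 7+8=15, 7+10=17
a = 8: 8+8=16, 8+10=18
a = 10: 10+10=20
Distinct sums: {-8, -6, -4, -2, 0, 2, 3, 4, 5, 6, 8, 9, 10, 12, 13, 14, 15, 16, 17, 18, 20}
|A + A| = 21

|A + A| = 21


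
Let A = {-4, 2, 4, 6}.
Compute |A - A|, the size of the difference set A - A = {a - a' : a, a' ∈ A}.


A - A = {a - a' : a, a' ∈ A}; |A| = 4.
Bounds: 2|A|-1 ≤ |A - A| ≤ |A|² - |A| + 1, i.e. 7 ≤ |A - A| ≤ 13.
Note: 0 ∈ A - A always (from a - a). The set is symmetric: if d ∈ A - A then -d ∈ A - A.
Enumerate nonzero differences d = a - a' with a > a' (then include -d):
Positive differences: {2, 4, 6, 8, 10}
Full difference set: {0} ∪ (positive diffs) ∪ (negative diffs).
|A - A| = 1 + 2·5 = 11 (matches direct enumeration: 11).

|A - A| = 11


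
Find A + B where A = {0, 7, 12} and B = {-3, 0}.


A + B = {a + b : a ∈ A, b ∈ B}.
Enumerate all |A|·|B| = 3·2 = 6 pairs (a, b) and collect distinct sums.
a = 0: 0+-3=-3, 0+0=0
a = 7: 7+-3=4, 7+0=7
a = 12: 12+-3=9, 12+0=12
Collecting distinct sums: A + B = {-3, 0, 4, 7, 9, 12}
|A + B| = 6

A + B = {-3, 0, 4, 7, 9, 12}


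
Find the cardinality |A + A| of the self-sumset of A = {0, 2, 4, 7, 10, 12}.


A + A = {a + a' : a, a' ∈ A}; |A| = 6.
General bounds: 2|A| - 1 ≤ |A + A| ≤ |A|(|A|+1)/2, i.e. 11 ≤ |A + A| ≤ 21.
Lower bound 2|A|-1 is attained iff A is an arithmetic progression.
Enumerate sums a + a' for a ≤ a' (symmetric, so this suffices):
a = 0: 0+0=0, 0+2=2, 0+4=4, 0+7=7, 0+10=10, 0+12=12
a = 2: 2+2=4, 2+4=6, 2+7=9, 2+10=12, 2+12=14
a = 4: 4+4=8, 4+7=11, 4+10=14, 4+12=16
a = 7: 7+7=14, 7+10=17, 7+12=19
a = 10: 10+10=20, 10+12=22
a = 12: 12+12=24
Distinct sums: {0, 2, 4, 6, 7, 8, 9, 10, 11, 12, 14, 16, 17, 19, 20, 22, 24}
|A + A| = 17

|A + A| = 17


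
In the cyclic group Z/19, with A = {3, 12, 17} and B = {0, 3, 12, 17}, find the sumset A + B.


Work in Z/19Z: reduce every sum a + b modulo 19.
Enumerate all 12 pairs:
a = 3: 3+0=3, 3+3=6, 3+12=15, 3+17=1
a = 12: 12+0=12, 12+3=15, 12+12=5, 12+17=10
a = 17: 17+0=17, 17+3=1, 17+12=10, 17+17=15
Distinct residues collected: {1, 3, 5, 6, 10, 12, 15, 17}
|A + B| = 8 (out of 19 total residues).

A + B = {1, 3, 5, 6, 10, 12, 15, 17}


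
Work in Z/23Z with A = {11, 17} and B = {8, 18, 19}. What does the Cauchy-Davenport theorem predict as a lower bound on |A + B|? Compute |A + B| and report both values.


Cauchy-Davenport: |A + B| ≥ min(p, |A| + |B| - 1) for A, B nonempty in Z/pZ.
|A| = 2, |B| = 3, p = 23.
CD lower bound = min(23, 2 + 3 - 1) = min(23, 4) = 4.
Compute A + B mod 23 directly:
a = 11: 11+8=19, 11+18=6, 11+19=7
a = 17: 17+8=2, 17+18=12, 17+19=13
A + B = {2, 6, 7, 12, 13, 19}, so |A + B| = 6.
Verify: 6 ≥ 4? Yes ✓.

CD lower bound = 4, actual |A + B| = 6.


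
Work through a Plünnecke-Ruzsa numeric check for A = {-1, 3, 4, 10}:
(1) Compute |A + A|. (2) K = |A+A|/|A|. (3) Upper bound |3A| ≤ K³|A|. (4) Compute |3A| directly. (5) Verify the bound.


|A| = 4.
Step 1: Compute A + A by enumerating all 16 pairs.
A + A = {-2, 2, 3, 6, 7, 8, 9, 13, 14, 20}, so |A + A| = 10.
Step 2: Doubling constant K = |A + A|/|A| = 10/4 = 10/4 ≈ 2.5000.
Step 3: Plünnecke-Ruzsa gives |3A| ≤ K³·|A| = (2.5000)³ · 4 ≈ 62.5000.
Step 4: Compute 3A = A + A + A directly by enumerating all triples (a,b,c) ∈ A³; |3A| = 19.
Step 5: Check 19 ≤ 62.5000? Yes ✓.

K = 10/4, Plünnecke-Ruzsa bound K³|A| ≈ 62.5000, |3A| = 19, inequality holds.


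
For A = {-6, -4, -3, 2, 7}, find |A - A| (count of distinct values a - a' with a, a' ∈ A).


A - A = {a - a' : a, a' ∈ A}; |A| = 5.
Bounds: 2|A|-1 ≤ |A - A| ≤ |A|² - |A| + 1, i.e. 9 ≤ |A - A| ≤ 21.
Note: 0 ∈ A - A always (from a - a). The set is symmetric: if d ∈ A - A then -d ∈ A - A.
Enumerate nonzero differences d = a - a' with a > a' (then include -d):
Positive differences: {1, 2, 3, 5, 6, 8, 10, 11, 13}
Full difference set: {0} ∪ (positive diffs) ∪ (negative diffs).
|A - A| = 1 + 2·9 = 19 (matches direct enumeration: 19).

|A - A| = 19


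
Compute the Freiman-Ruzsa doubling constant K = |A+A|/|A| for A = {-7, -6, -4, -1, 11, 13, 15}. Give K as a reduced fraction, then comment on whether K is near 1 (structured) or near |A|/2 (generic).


|A| = 7.
Compute A + A by enumerating all 49 pairs.
A + A = {-14, -13, -12, -11, -10, -8, -7, -5, -2, 4, 5, 6, 7, 8, 9, 10, 11, 12, 14, 22, 24, 26, 28, 30}, so |A + A| = 24.
K = |A + A| / |A| = 24/7 (already in lowest terms) ≈ 3.4286.
Reference: AP of size 7 gives K = 13/7 ≈ 1.8571; a fully generic set of size 7 gives K ≈ 4.0000.

|A| = 7, |A + A| = 24, K = 24/7.


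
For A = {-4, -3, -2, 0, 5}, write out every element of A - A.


A - A = {a - a' : a, a' ∈ A}.
Compute a - a' for each ordered pair (a, a'):
a = -4: -4--4=0, -4--3=-1, -4--2=-2, -4-0=-4, -4-5=-9
a = -3: -3--4=1, -3--3=0, -3--2=-1, -3-0=-3, -3-5=-8
a = -2: -2--4=2, -2--3=1, -2--2=0, -2-0=-2, -2-5=-7
a = 0: 0--4=4, 0--3=3, 0--2=2, 0-0=0, 0-5=-5
a = 5: 5--4=9, 5--3=8, 5--2=7, 5-0=5, 5-5=0
Collecting distinct values (and noting 0 appears from a-a):
A - A = {-9, -8, -7, -5, -4, -3, -2, -1, 0, 1, 2, 3, 4, 5, 7, 8, 9}
|A - A| = 17

A - A = {-9, -8, -7, -5, -4, -3, -2, -1, 0, 1, 2, 3, 4, 5, 7, 8, 9}


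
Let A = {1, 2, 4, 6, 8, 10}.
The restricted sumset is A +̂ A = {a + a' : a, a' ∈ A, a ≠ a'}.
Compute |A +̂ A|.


Restricted sumset: A +̂ A = {a + a' : a ∈ A, a' ∈ A, a ≠ a'}.
Equivalently, take A + A and drop any sum 2a that is achievable ONLY as a + a for a ∈ A (i.e. sums representable only with equal summands).
Enumerate pairs (a, a') with a < a' (symmetric, so each unordered pair gives one sum; this covers all a ≠ a'):
  1 + 2 = 3
  1 + 4 = 5
  1 + 6 = 7
  1 + 8 = 9
  1 + 10 = 11
  2 + 4 = 6
  2 + 6 = 8
  2 + 8 = 10
  2 + 10 = 12
  4 + 6 = 10
  4 + 8 = 12
  4 + 10 = 14
  6 + 8 = 14
  6 + 10 = 16
  8 + 10 = 18
Collected distinct sums: {3, 5, 6, 7, 8, 9, 10, 11, 12, 14, 16, 18}
|A +̂ A| = 12
(Reference bound: |A +̂ A| ≥ 2|A| - 3 for |A| ≥ 2, with |A| = 6 giving ≥ 9.)

|A +̂ A| = 12


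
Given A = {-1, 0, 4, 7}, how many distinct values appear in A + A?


A + A = {a + a' : a, a' ∈ A}; |A| = 4.
General bounds: 2|A| - 1 ≤ |A + A| ≤ |A|(|A|+1)/2, i.e. 7 ≤ |A + A| ≤ 10.
Lower bound 2|A|-1 is attained iff A is an arithmetic progression.
Enumerate sums a + a' for a ≤ a' (symmetric, so this suffices):
a = -1: -1+-1=-2, -1+0=-1, -1+4=3, -1+7=6
a = 0: 0+0=0, 0+4=4, 0+7=7
a = 4: 4+4=8, 4+7=11
a = 7: 7+7=14
Distinct sums: {-2, -1, 0, 3, 4, 6, 7, 8, 11, 14}
|A + A| = 10

|A + A| = 10


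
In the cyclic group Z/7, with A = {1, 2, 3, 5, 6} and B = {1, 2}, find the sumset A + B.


Work in Z/7Z: reduce every sum a + b modulo 7.
Enumerate all 10 pairs:
a = 1: 1+1=2, 1+2=3
a = 2: 2+1=3, 2+2=4
a = 3: 3+1=4, 3+2=5
a = 5: 5+1=6, 5+2=0
a = 6: 6+1=0, 6+2=1
Distinct residues collected: {0, 1, 2, 3, 4, 5, 6}
|A + B| = 7 (out of 7 total residues).

A + B = {0, 1, 2, 3, 4, 5, 6}


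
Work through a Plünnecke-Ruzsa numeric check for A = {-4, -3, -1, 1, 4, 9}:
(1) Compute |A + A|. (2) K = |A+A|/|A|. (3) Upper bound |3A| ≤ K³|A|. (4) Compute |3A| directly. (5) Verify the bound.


|A| = 6.
Step 1: Compute A + A by enumerating all 36 pairs.
A + A = {-8, -7, -6, -5, -4, -3, -2, 0, 1, 2, 3, 5, 6, 8, 10, 13, 18}, so |A + A| = 17.
Step 2: Doubling constant K = |A + A|/|A| = 17/6 = 17/6 ≈ 2.8333.
Step 3: Plünnecke-Ruzsa gives |3A| ≤ K³·|A| = (2.8333)³ · 6 ≈ 136.4722.
Step 4: Compute 3A = A + A + A directly by enumerating all triples (a,b,c) ∈ A³; |3A| = 30.
Step 5: Check 30 ≤ 136.4722? Yes ✓.

K = 17/6, Plünnecke-Ruzsa bound K³|A| ≈ 136.4722, |3A| = 30, inequality holds.


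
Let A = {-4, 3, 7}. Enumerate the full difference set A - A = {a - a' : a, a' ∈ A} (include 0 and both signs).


A - A = {a - a' : a, a' ∈ A}.
Compute a - a' for each ordered pair (a, a'):
a = -4: -4--4=0, -4-3=-7, -4-7=-11
a = 3: 3--4=7, 3-3=0, 3-7=-4
a = 7: 7--4=11, 7-3=4, 7-7=0
Collecting distinct values (and noting 0 appears from a-a):
A - A = {-11, -7, -4, 0, 4, 7, 11}
|A - A| = 7

A - A = {-11, -7, -4, 0, 4, 7, 11}


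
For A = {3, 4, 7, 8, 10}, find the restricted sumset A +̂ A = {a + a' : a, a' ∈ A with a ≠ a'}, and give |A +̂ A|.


Restricted sumset: A +̂ A = {a + a' : a ∈ A, a' ∈ A, a ≠ a'}.
Equivalently, take A + A and drop any sum 2a that is achievable ONLY as a + a for a ∈ A (i.e. sums representable only with equal summands).
Enumerate pairs (a, a') with a < a' (symmetric, so each unordered pair gives one sum; this covers all a ≠ a'):
  3 + 4 = 7
  3 + 7 = 10
  3 + 8 = 11
  3 + 10 = 13
  4 + 7 = 11
  4 + 8 = 12
  4 + 10 = 14
  7 + 8 = 15
  7 + 10 = 17
  8 + 10 = 18
Collected distinct sums: {7, 10, 11, 12, 13, 14, 15, 17, 18}
|A +̂ A| = 9
(Reference bound: |A +̂ A| ≥ 2|A| - 3 for |A| ≥ 2, with |A| = 5 giving ≥ 7.)

|A +̂ A| = 9


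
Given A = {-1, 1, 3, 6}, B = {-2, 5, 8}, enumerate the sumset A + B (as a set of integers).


A + B = {a + b : a ∈ A, b ∈ B}.
Enumerate all |A|·|B| = 4·3 = 12 pairs (a, b) and collect distinct sums.
a = -1: -1+-2=-3, -1+5=4, -1+8=7
a = 1: 1+-2=-1, 1+5=6, 1+8=9
a = 3: 3+-2=1, 3+5=8, 3+8=11
a = 6: 6+-2=4, 6+5=11, 6+8=14
Collecting distinct sums: A + B = {-3, -1, 1, 4, 6, 7, 8, 9, 11, 14}
|A + B| = 10

A + B = {-3, -1, 1, 4, 6, 7, 8, 9, 11, 14}


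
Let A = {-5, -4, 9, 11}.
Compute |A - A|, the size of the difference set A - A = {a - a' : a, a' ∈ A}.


A - A = {a - a' : a, a' ∈ A}; |A| = 4.
Bounds: 2|A|-1 ≤ |A - A| ≤ |A|² - |A| + 1, i.e. 7 ≤ |A - A| ≤ 13.
Note: 0 ∈ A - A always (from a - a). The set is symmetric: if d ∈ A - A then -d ∈ A - A.
Enumerate nonzero differences d = a - a' with a > a' (then include -d):
Positive differences: {1, 2, 13, 14, 15, 16}
Full difference set: {0} ∪ (positive diffs) ∪ (negative diffs).
|A - A| = 1 + 2·6 = 13 (matches direct enumeration: 13).

|A - A| = 13


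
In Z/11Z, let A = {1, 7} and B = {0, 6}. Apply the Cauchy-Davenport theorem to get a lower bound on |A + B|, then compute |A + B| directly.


Cauchy-Davenport: |A + B| ≥ min(p, |A| + |B| - 1) for A, B nonempty in Z/pZ.
|A| = 2, |B| = 2, p = 11.
CD lower bound = min(11, 2 + 2 - 1) = min(11, 3) = 3.
Compute A + B mod 11 directly:
a = 1: 1+0=1, 1+6=7
a = 7: 7+0=7, 7+6=2
A + B = {1, 2, 7}, so |A + B| = 3.
Verify: 3 ≥ 3? Yes ✓.

CD lower bound = 3, actual |A + B| = 3.


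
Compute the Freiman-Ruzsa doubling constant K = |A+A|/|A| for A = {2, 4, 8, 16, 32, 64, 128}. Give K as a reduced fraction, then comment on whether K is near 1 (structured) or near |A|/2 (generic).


|A| = 7.
Compute A + A by enumerating all 49 pairs.
A + A = {4, 6, 8, 10, 12, 16, 18, 20, 24, 32, 34, 36, 40, 48, 64, 66, 68, 72, 80, 96, 128, 130, 132, 136, 144, 160, 192, 256}, so |A + A| = 28.
K = |A + A| / |A| = 28/7 = 4/1 ≈ 4.0000.
Reference: AP of size 7 gives K = 13/7 ≈ 1.8571; a fully generic set of size 7 gives K ≈ 4.0000.

|A| = 7, |A + A| = 28, K = 28/7 = 4/1.


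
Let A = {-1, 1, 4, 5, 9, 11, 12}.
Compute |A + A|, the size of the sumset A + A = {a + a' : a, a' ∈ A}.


A + A = {a + a' : a, a' ∈ A}; |A| = 7.
General bounds: 2|A| - 1 ≤ |A + A| ≤ |A|(|A|+1)/2, i.e. 13 ≤ |A + A| ≤ 28.
Lower bound 2|A|-1 is attained iff A is an arithmetic progression.
Enumerate sums a + a' for a ≤ a' (symmetric, so this suffices):
a = -1: -1+-1=-2, -1+1=0, -1+4=3, -1+5=4, -1+9=8, -1+11=10, -1+12=11
a = 1: 1+1=2, 1+4=5, 1+5=6, 1+9=10, 1+11=12, 1+12=13
a = 4: 4+4=8, 4+5=9, 4+9=13, 4+11=15, 4+12=16
a = 5: 5+5=10, 5+9=14, 5+11=16, 5+12=17
a = 9: 9+9=18, 9+11=20, 9+12=21
a = 11: 11+11=22, 11+12=23
a = 12: 12+12=24
Distinct sums: {-2, 0, 2, 3, 4, 5, 6, 8, 9, 10, 11, 12, 13, 14, 15, 16, 17, 18, 20, 21, 22, 23, 24}
|A + A| = 23

|A + A| = 23


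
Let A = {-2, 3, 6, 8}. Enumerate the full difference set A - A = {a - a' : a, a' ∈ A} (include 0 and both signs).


A - A = {a - a' : a, a' ∈ A}.
Compute a - a' for each ordered pair (a, a'):
a = -2: -2--2=0, -2-3=-5, -2-6=-8, -2-8=-10
a = 3: 3--2=5, 3-3=0, 3-6=-3, 3-8=-5
a = 6: 6--2=8, 6-3=3, 6-6=0, 6-8=-2
a = 8: 8--2=10, 8-3=5, 8-6=2, 8-8=0
Collecting distinct values (and noting 0 appears from a-a):
A - A = {-10, -8, -5, -3, -2, 0, 2, 3, 5, 8, 10}
|A - A| = 11

A - A = {-10, -8, -5, -3, -2, 0, 2, 3, 5, 8, 10}


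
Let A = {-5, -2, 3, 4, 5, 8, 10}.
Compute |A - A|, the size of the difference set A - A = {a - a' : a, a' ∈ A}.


A - A = {a - a' : a, a' ∈ A}; |A| = 7.
Bounds: 2|A|-1 ≤ |A - A| ≤ |A|² - |A| + 1, i.e. 13 ≤ |A - A| ≤ 43.
Note: 0 ∈ A - A always (from a - a). The set is symmetric: if d ∈ A - A then -d ∈ A - A.
Enumerate nonzero differences d = a - a' with a > a' (then include -d):
Positive differences: {1, 2, 3, 4, 5, 6, 7, 8, 9, 10, 12, 13, 15}
Full difference set: {0} ∪ (positive diffs) ∪ (negative diffs).
|A - A| = 1 + 2·13 = 27 (matches direct enumeration: 27).

|A - A| = 27


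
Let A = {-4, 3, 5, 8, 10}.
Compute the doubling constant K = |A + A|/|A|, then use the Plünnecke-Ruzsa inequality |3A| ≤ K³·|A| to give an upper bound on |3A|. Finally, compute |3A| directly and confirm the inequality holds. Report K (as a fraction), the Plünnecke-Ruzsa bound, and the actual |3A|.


|A| = 5.
Step 1: Compute A + A by enumerating all 25 pairs.
A + A = {-8, -1, 1, 4, 6, 8, 10, 11, 13, 15, 16, 18, 20}, so |A + A| = 13.
Step 2: Doubling constant K = |A + A|/|A| = 13/5 = 13/5 ≈ 2.6000.
Step 3: Plünnecke-Ruzsa gives |3A| ≤ K³·|A| = (2.6000)³ · 5 ≈ 87.8800.
Step 4: Compute 3A = A + A + A directly by enumerating all triples (a,b,c) ∈ A³; |3A| = 25.
Step 5: Check 25 ≤ 87.8800? Yes ✓.

K = 13/5, Plünnecke-Ruzsa bound K³|A| ≈ 87.8800, |3A| = 25, inequality holds.


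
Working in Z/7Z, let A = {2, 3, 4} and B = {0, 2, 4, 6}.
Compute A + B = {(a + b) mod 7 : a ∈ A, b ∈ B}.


Work in Z/7Z: reduce every sum a + b modulo 7.
Enumerate all 12 pairs:
a = 2: 2+0=2, 2+2=4, 2+4=6, 2+6=1
a = 3: 3+0=3, 3+2=5, 3+4=0, 3+6=2
a = 4: 4+0=4, 4+2=6, 4+4=1, 4+6=3
Distinct residues collected: {0, 1, 2, 3, 4, 5, 6}
|A + B| = 7 (out of 7 total residues).

A + B = {0, 1, 2, 3, 4, 5, 6}


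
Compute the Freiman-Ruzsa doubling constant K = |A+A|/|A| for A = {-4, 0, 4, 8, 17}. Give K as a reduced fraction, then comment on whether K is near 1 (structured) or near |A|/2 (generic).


|A| = 5.
Compute A + A by enumerating all 25 pairs.
A + A = {-8, -4, 0, 4, 8, 12, 13, 16, 17, 21, 25, 34}, so |A + A| = 12.
K = |A + A| / |A| = 12/5 (already in lowest terms) ≈ 2.4000.
Reference: AP of size 5 gives K = 9/5 ≈ 1.8000; a fully generic set of size 5 gives K ≈ 3.0000.

|A| = 5, |A + A| = 12, K = 12/5.


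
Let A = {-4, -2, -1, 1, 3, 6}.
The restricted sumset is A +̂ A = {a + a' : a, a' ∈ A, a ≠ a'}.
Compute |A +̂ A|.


Restricted sumset: A +̂ A = {a + a' : a ∈ A, a' ∈ A, a ≠ a'}.
Equivalently, take A + A and drop any sum 2a that is achievable ONLY as a + a for a ∈ A (i.e. sums representable only with equal summands).
Enumerate pairs (a, a') with a < a' (symmetric, so each unordered pair gives one sum; this covers all a ≠ a'):
  -4 + -2 = -6
  -4 + -1 = -5
  -4 + 1 = -3
  -4 + 3 = -1
  -4 + 6 = 2
  -2 + -1 = -3
  -2 + 1 = -1
  -2 + 3 = 1
  -2 + 6 = 4
  -1 + 1 = 0
  -1 + 3 = 2
  -1 + 6 = 5
  1 + 3 = 4
  1 + 6 = 7
  3 + 6 = 9
Collected distinct sums: {-6, -5, -3, -1, 0, 1, 2, 4, 5, 7, 9}
|A +̂ A| = 11
(Reference bound: |A +̂ A| ≥ 2|A| - 3 for |A| ≥ 2, with |A| = 6 giving ≥ 9.)

|A +̂ A| = 11


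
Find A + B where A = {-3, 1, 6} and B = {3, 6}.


A + B = {a + b : a ∈ A, b ∈ B}.
Enumerate all |A|·|B| = 3·2 = 6 pairs (a, b) and collect distinct sums.
a = -3: -3+3=0, -3+6=3
a = 1: 1+3=4, 1+6=7
a = 6: 6+3=9, 6+6=12
Collecting distinct sums: A + B = {0, 3, 4, 7, 9, 12}
|A + B| = 6

A + B = {0, 3, 4, 7, 9, 12}


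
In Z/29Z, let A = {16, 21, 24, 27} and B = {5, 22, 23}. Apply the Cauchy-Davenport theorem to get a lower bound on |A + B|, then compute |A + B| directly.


Cauchy-Davenport: |A + B| ≥ min(p, |A| + |B| - 1) for A, B nonempty in Z/pZ.
|A| = 4, |B| = 3, p = 29.
CD lower bound = min(29, 4 + 3 - 1) = min(29, 6) = 6.
Compute A + B mod 29 directly:
a = 16: 16+5=21, 16+22=9, 16+23=10
a = 21: 21+5=26, 21+22=14, 21+23=15
a = 24: 24+5=0, 24+22=17, 24+23=18
a = 27: 27+5=3, 27+22=20, 27+23=21
A + B = {0, 3, 9, 10, 14, 15, 17, 18, 20, 21, 26}, so |A + B| = 11.
Verify: 11 ≥ 6? Yes ✓.

CD lower bound = 6, actual |A + B| = 11.


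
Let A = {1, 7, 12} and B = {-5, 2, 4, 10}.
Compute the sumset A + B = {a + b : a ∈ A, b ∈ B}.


A + B = {a + b : a ∈ A, b ∈ B}.
Enumerate all |A|·|B| = 3·4 = 12 pairs (a, b) and collect distinct sums.
a = 1: 1+-5=-4, 1+2=3, 1+4=5, 1+10=11
a = 7: 7+-5=2, 7+2=9, 7+4=11, 7+10=17
a = 12: 12+-5=7, 12+2=14, 12+4=16, 12+10=22
Collecting distinct sums: A + B = {-4, 2, 3, 5, 7, 9, 11, 14, 16, 17, 22}
|A + B| = 11

A + B = {-4, 2, 3, 5, 7, 9, 11, 14, 16, 17, 22}


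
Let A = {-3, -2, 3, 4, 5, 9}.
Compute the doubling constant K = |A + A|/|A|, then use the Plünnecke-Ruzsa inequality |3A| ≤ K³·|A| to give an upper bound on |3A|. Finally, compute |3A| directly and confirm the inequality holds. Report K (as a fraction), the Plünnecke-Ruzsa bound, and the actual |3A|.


|A| = 6.
Step 1: Compute A + A by enumerating all 36 pairs.
A + A = {-6, -5, -4, 0, 1, 2, 3, 6, 7, 8, 9, 10, 12, 13, 14, 18}, so |A + A| = 16.
Step 2: Doubling constant K = |A + A|/|A| = 16/6 = 16/6 ≈ 2.6667.
Step 3: Plünnecke-Ruzsa gives |3A| ≤ K³·|A| = (2.6667)³ · 6 ≈ 113.7778.
Step 4: Compute 3A = A + A + A directly by enumerating all triples (a,b,c) ∈ A³; |3A| = 30.
Step 5: Check 30 ≤ 113.7778? Yes ✓.

K = 16/6, Plünnecke-Ruzsa bound K³|A| ≈ 113.7778, |3A| = 30, inequality holds.


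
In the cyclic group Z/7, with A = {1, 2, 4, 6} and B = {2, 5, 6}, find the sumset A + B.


Work in Z/7Z: reduce every sum a + b modulo 7.
Enumerate all 12 pairs:
a = 1: 1+2=3, 1+5=6, 1+6=0
a = 2: 2+2=4, 2+5=0, 2+6=1
a = 4: 4+2=6, 4+5=2, 4+6=3
a = 6: 6+2=1, 6+5=4, 6+6=5
Distinct residues collected: {0, 1, 2, 3, 4, 5, 6}
|A + B| = 7 (out of 7 total residues).

A + B = {0, 1, 2, 3, 4, 5, 6}


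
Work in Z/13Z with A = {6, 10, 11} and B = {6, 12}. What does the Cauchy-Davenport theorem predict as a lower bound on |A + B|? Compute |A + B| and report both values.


Cauchy-Davenport: |A + B| ≥ min(p, |A| + |B| - 1) for A, B nonempty in Z/pZ.
|A| = 3, |B| = 2, p = 13.
CD lower bound = min(13, 3 + 2 - 1) = min(13, 4) = 4.
Compute A + B mod 13 directly:
a = 6: 6+6=12, 6+12=5
a = 10: 10+6=3, 10+12=9
a = 11: 11+6=4, 11+12=10
A + B = {3, 4, 5, 9, 10, 12}, so |A + B| = 6.
Verify: 6 ≥ 4? Yes ✓.

CD lower bound = 4, actual |A + B| = 6.


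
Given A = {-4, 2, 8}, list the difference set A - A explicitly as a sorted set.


A - A = {a - a' : a, a' ∈ A}.
Compute a - a' for each ordered pair (a, a'):
a = -4: -4--4=0, -4-2=-6, -4-8=-12
a = 2: 2--4=6, 2-2=0, 2-8=-6
a = 8: 8--4=12, 8-2=6, 8-8=0
Collecting distinct values (and noting 0 appears from a-a):
A - A = {-12, -6, 0, 6, 12}
|A - A| = 5

A - A = {-12, -6, 0, 6, 12}


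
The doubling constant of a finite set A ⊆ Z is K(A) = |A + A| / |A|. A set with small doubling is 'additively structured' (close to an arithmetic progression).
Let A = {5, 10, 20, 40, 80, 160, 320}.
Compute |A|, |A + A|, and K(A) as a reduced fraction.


|A| = 7.
Compute A + A by enumerating all 49 pairs.
A + A = {10, 15, 20, 25, 30, 40, 45, 50, 60, 80, 85, 90, 100, 120, 160, 165, 170, 180, 200, 240, 320, 325, 330, 340, 360, 400, 480, 640}, so |A + A| = 28.
K = |A + A| / |A| = 28/7 = 4/1 ≈ 4.0000.
Reference: AP of size 7 gives K = 13/7 ≈ 1.8571; a fully generic set of size 7 gives K ≈ 4.0000.

|A| = 7, |A + A| = 28, K = 28/7 = 4/1.


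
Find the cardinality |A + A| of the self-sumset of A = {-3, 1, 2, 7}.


A + A = {a + a' : a, a' ∈ A}; |A| = 4.
General bounds: 2|A| - 1 ≤ |A + A| ≤ |A|(|A|+1)/2, i.e. 7 ≤ |A + A| ≤ 10.
Lower bound 2|A|-1 is attained iff A is an arithmetic progression.
Enumerate sums a + a' for a ≤ a' (symmetric, so this suffices):
a = -3: -3+-3=-6, -3+1=-2, -3+2=-1, -3+7=4
a = 1: 1+1=2, 1+2=3, 1+7=8
a = 2: 2+2=4, 2+7=9
a = 7: 7+7=14
Distinct sums: {-6, -2, -1, 2, 3, 4, 8, 9, 14}
|A + A| = 9

|A + A| = 9


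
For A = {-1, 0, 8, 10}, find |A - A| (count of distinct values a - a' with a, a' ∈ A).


A - A = {a - a' : a, a' ∈ A}; |A| = 4.
Bounds: 2|A|-1 ≤ |A - A| ≤ |A|² - |A| + 1, i.e. 7 ≤ |A - A| ≤ 13.
Note: 0 ∈ A - A always (from a - a). The set is symmetric: if d ∈ A - A then -d ∈ A - A.
Enumerate nonzero differences d = a - a' with a > a' (then include -d):
Positive differences: {1, 2, 8, 9, 10, 11}
Full difference set: {0} ∪ (positive diffs) ∪ (negative diffs).
|A - A| = 1 + 2·6 = 13 (matches direct enumeration: 13).

|A - A| = 13


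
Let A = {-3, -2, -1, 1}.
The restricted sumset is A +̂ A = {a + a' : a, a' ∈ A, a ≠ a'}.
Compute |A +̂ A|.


Restricted sumset: A +̂ A = {a + a' : a ∈ A, a' ∈ A, a ≠ a'}.
Equivalently, take A + A and drop any sum 2a that is achievable ONLY as a + a for a ∈ A (i.e. sums representable only with equal summands).
Enumerate pairs (a, a') with a < a' (symmetric, so each unordered pair gives one sum; this covers all a ≠ a'):
  -3 + -2 = -5
  -3 + -1 = -4
  -3 + 1 = -2
  -2 + -1 = -3
  -2 + 1 = -1
  -1 + 1 = 0
Collected distinct sums: {-5, -4, -3, -2, -1, 0}
|A +̂ A| = 6
(Reference bound: |A +̂ A| ≥ 2|A| - 3 for |A| ≥ 2, with |A| = 4 giving ≥ 5.)

|A +̂ A| = 6


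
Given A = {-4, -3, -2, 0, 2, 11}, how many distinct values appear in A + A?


A + A = {a + a' : a, a' ∈ A}; |A| = 6.
General bounds: 2|A| - 1 ≤ |A + A| ≤ |A|(|A|+1)/2, i.e. 11 ≤ |A + A| ≤ 21.
Lower bound 2|A|-1 is attained iff A is an arithmetic progression.
Enumerate sums a + a' for a ≤ a' (symmetric, so this suffices):
a = -4: -4+-4=-8, -4+-3=-7, -4+-2=-6, -4+0=-4, -4+2=-2, -4+11=7
a = -3: -3+-3=-6, -3+-2=-5, -3+0=-3, -3+2=-1, -3+11=8
a = -2: -2+-2=-4, -2+0=-2, -2+2=0, -2+11=9
a = 0: 0+0=0, 0+2=2, 0+11=11
a = 2: 2+2=4, 2+11=13
a = 11: 11+11=22
Distinct sums: {-8, -7, -6, -5, -4, -3, -2, -1, 0, 2, 4, 7, 8, 9, 11, 13, 22}
|A + A| = 17

|A + A| = 17


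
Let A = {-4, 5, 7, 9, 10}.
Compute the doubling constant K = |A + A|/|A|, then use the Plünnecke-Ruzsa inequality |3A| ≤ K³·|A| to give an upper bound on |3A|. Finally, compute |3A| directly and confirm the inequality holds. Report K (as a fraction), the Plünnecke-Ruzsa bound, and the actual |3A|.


|A| = 5.
Step 1: Compute A + A by enumerating all 25 pairs.
A + A = {-8, 1, 3, 5, 6, 10, 12, 14, 15, 16, 17, 18, 19, 20}, so |A + A| = 14.
Step 2: Doubling constant K = |A + A|/|A| = 14/5 = 14/5 ≈ 2.8000.
Step 3: Plünnecke-Ruzsa gives |3A| ≤ K³·|A| = (2.8000)³ · 5 ≈ 109.7600.
Step 4: Compute 3A = A + A + A directly by enumerating all triples (a,b,c) ∈ A³; |3A| = 27.
Step 5: Check 27 ≤ 109.7600? Yes ✓.

K = 14/5, Plünnecke-Ruzsa bound K³|A| ≈ 109.7600, |3A| = 27, inequality holds.


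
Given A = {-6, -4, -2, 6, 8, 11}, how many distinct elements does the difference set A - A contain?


A - A = {a - a' : a, a' ∈ A}; |A| = 6.
Bounds: 2|A|-1 ≤ |A - A| ≤ |A|² - |A| + 1, i.e. 11 ≤ |A - A| ≤ 31.
Note: 0 ∈ A - A always (from a - a). The set is symmetric: if d ∈ A - A then -d ∈ A - A.
Enumerate nonzero differences d = a - a' with a > a' (then include -d):
Positive differences: {2, 3, 4, 5, 8, 10, 12, 13, 14, 15, 17}
Full difference set: {0} ∪ (positive diffs) ∪ (negative diffs).
|A - A| = 1 + 2·11 = 23 (matches direct enumeration: 23).

|A - A| = 23


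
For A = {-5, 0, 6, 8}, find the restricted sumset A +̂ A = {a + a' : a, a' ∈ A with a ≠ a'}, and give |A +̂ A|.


Restricted sumset: A +̂ A = {a + a' : a ∈ A, a' ∈ A, a ≠ a'}.
Equivalently, take A + A and drop any sum 2a that is achievable ONLY as a + a for a ∈ A (i.e. sums representable only with equal summands).
Enumerate pairs (a, a') with a < a' (symmetric, so each unordered pair gives one sum; this covers all a ≠ a'):
  -5 + 0 = -5
  -5 + 6 = 1
  -5 + 8 = 3
  0 + 6 = 6
  0 + 8 = 8
  6 + 8 = 14
Collected distinct sums: {-5, 1, 3, 6, 8, 14}
|A +̂ A| = 6
(Reference bound: |A +̂ A| ≥ 2|A| - 3 for |A| ≥ 2, with |A| = 4 giving ≥ 5.)

|A +̂ A| = 6


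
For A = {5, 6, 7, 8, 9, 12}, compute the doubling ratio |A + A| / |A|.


|A| = 6.
Compute A + A by enumerating all 36 pairs.
A + A = {10, 11, 12, 13, 14, 15, 16, 17, 18, 19, 20, 21, 24}, so |A + A| = 13.
K = |A + A| / |A| = 13/6 (already in lowest terms) ≈ 2.1667.
Reference: AP of size 6 gives K = 11/6 ≈ 1.8333; a fully generic set of size 6 gives K ≈ 3.5000.

|A| = 6, |A + A| = 13, K = 13/6.


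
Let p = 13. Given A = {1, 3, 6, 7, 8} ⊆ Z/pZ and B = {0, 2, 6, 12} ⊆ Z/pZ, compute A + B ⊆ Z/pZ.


Work in Z/13Z: reduce every sum a + b modulo 13.
Enumerate all 20 pairs:
a = 1: 1+0=1, 1+2=3, 1+6=7, 1+12=0
a = 3: 3+0=3, 3+2=5, 3+6=9, 3+12=2
a = 6: 6+0=6, 6+2=8, 6+6=12, 6+12=5
a = 7: 7+0=7, 7+2=9, 7+6=0, 7+12=6
a = 8: 8+0=8, 8+2=10, 8+6=1, 8+12=7
Distinct residues collected: {0, 1, 2, 3, 5, 6, 7, 8, 9, 10, 12}
|A + B| = 11 (out of 13 total residues).

A + B = {0, 1, 2, 3, 5, 6, 7, 8, 9, 10, 12}


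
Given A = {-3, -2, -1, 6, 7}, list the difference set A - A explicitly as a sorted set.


A - A = {a - a' : a, a' ∈ A}.
Compute a - a' for each ordered pair (a, a'):
a = -3: -3--3=0, -3--2=-1, -3--1=-2, -3-6=-9, -3-7=-10
a = -2: -2--3=1, -2--2=0, -2--1=-1, -2-6=-8, -2-7=-9
a = -1: -1--3=2, -1--2=1, -1--1=0, -1-6=-7, -1-7=-8
a = 6: 6--3=9, 6--2=8, 6--1=7, 6-6=0, 6-7=-1
a = 7: 7--3=10, 7--2=9, 7--1=8, 7-6=1, 7-7=0
Collecting distinct values (and noting 0 appears from a-a):
A - A = {-10, -9, -8, -7, -2, -1, 0, 1, 2, 7, 8, 9, 10}
|A - A| = 13

A - A = {-10, -9, -8, -7, -2, -1, 0, 1, 2, 7, 8, 9, 10}


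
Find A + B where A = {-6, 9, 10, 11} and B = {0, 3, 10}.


A + B = {a + b : a ∈ A, b ∈ B}.
Enumerate all |A|·|B| = 4·3 = 12 pairs (a, b) and collect distinct sums.
a = -6: -6+0=-6, -6+3=-3, -6+10=4
a = 9: 9+0=9, 9+3=12, 9+10=19
a = 10: 10+0=10, 10+3=13, 10+10=20
a = 11: 11+0=11, 11+3=14, 11+10=21
Collecting distinct sums: A + B = {-6, -3, 4, 9, 10, 11, 12, 13, 14, 19, 20, 21}
|A + B| = 12

A + B = {-6, -3, 4, 9, 10, 11, 12, 13, 14, 19, 20, 21}


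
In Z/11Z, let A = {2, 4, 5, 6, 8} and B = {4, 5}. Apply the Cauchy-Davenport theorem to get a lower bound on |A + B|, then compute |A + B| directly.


Cauchy-Davenport: |A + B| ≥ min(p, |A| + |B| - 1) for A, B nonempty in Z/pZ.
|A| = 5, |B| = 2, p = 11.
CD lower bound = min(11, 5 + 2 - 1) = min(11, 6) = 6.
Compute A + B mod 11 directly:
a = 2: 2+4=6, 2+5=7
a = 4: 4+4=8, 4+5=9
a = 5: 5+4=9, 5+5=10
a = 6: 6+4=10, 6+5=0
a = 8: 8+4=1, 8+5=2
A + B = {0, 1, 2, 6, 7, 8, 9, 10}, so |A + B| = 8.
Verify: 8 ≥ 6? Yes ✓.

CD lower bound = 6, actual |A + B| = 8.


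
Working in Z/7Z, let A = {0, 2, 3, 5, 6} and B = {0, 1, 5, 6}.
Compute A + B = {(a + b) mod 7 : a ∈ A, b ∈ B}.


Work in Z/7Z: reduce every sum a + b modulo 7.
Enumerate all 20 pairs:
a = 0: 0+0=0, 0+1=1, 0+5=5, 0+6=6
a = 2: 2+0=2, 2+1=3, 2+5=0, 2+6=1
a = 3: 3+0=3, 3+1=4, 3+5=1, 3+6=2
a = 5: 5+0=5, 5+1=6, 5+5=3, 5+6=4
a = 6: 6+0=6, 6+1=0, 6+5=4, 6+6=5
Distinct residues collected: {0, 1, 2, 3, 4, 5, 6}
|A + B| = 7 (out of 7 total residues).

A + B = {0, 1, 2, 3, 4, 5, 6}


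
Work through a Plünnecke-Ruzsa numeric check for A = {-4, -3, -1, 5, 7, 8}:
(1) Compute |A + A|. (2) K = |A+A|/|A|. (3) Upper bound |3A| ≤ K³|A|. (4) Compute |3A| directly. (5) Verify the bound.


|A| = 6.
Step 1: Compute A + A by enumerating all 36 pairs.
A + A = {-8, -7, -6, -5, -4, -2, 1, 2, 3, 4, 5, 6, 7, 10, 12, 13, 14, 15, 16}, so |A + A| = 19.
Step 2: Doubling constant K = |A + A|/|A| = 19/6 = 19/6 ≈ 3.1667.
Step 3: Plünnecke-Ruzsa gives |3A| ≤ K³·|A| = (3.1667)³ · 6 ≈ 190.5278.
Step 4: Compute 3A = A + A + A directly by enumerating all triples (a,b,c) ∈ A³; |3A| = 35.
Step 5: Check 35 ≤ 190.5278? Yes ✓.

K = 19/6, Plünnecke-Ruzsa bound K³|A| ≈ 190.5278, |3A| = 35, inequality holds.


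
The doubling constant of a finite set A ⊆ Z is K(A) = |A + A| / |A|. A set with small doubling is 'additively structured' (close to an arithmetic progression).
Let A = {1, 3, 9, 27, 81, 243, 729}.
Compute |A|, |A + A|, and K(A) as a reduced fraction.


|A| = 7.
Compute A + A by enumerating all 49 pairs.
A + A = {2, 4, 6, 10, 12, 18, 28, 30, 36, 54, 82, 84, 90, 108, 162, 244, 246, 252, 270, 324, 486, 730, 732, 738, 756, 810, 972, 1458}, so |A + A| = 28.
K = |A + A| / |A| = 28/7 = 4/1 ≈ 4.0000.
Reference: AP of size 7 gives K = 13/7 ≈ 1.8571; a fully generic set of size 7 gives K ≈ 4.0000.

|A| = 7, |A + A| = 28, K = 28/7 = 4/1.


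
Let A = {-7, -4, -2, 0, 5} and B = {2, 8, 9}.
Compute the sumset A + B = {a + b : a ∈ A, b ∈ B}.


A + B = {a + b : a ∈ A, b ∈ B}.
Enumerate all |A|·|B| = 5·3 = 15 pairs (a, b) and collect distinct sums.
a = -7: -7+2=-5, -7+8=1, -7+9=2
a = -4: -4+2=-2, -4+8=4, -4+9=5
a = -2: -2+2=0, -2+8=6, -2+9=7
a = 0: 0+2=2, 0+8=8, 0+9=9
a = 5: 5+2=7, 5+8=13, 5+9=14
Collecting distinct sums: A + B = {-5, -2, 0, 1, 2, 4, 5, 6, 7, 8, 9, 13, 14}
|A + B| = 13

A + B = {-5, -2, 0, 1, 2, 4, 5, 6, 7, 8, 9, 13, 14}


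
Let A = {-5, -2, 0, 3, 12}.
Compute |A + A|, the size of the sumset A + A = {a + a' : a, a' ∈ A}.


A + A = {a + a' : a, a' ∈ A}; |A| = 5.
General bounds: 2|A| - 1 ≤ |A + A| ≤ |A|(|A|+1)/2, i.e. 9 ≤ |A + A| ≤ 15.
Lower bound 2|A|-1 is attained iff A is an arithmetic progression.
Enumerate sums a + a' for a ≤ a' (symmetric, so this suffices):
a = -5: -5+-5=-10, -5+-2=-7, -5+0=-5, -5+3=-2, -5+12=7
a = -2: -2+-2=-4, -2+0=-2, -2+3=1, -2+12=10
a = 0: 0+0=0, 0+3=3, 0+12=12
a = 3: 3+3=6, 3+12=15
a = 12: 12+12=24
Distinct sums: {-10, -7, -5, -4, -2, 0, 1, 3, 6, 7, 10, 12, 15, 24}
|A + A| = 14

|A + A| = 14


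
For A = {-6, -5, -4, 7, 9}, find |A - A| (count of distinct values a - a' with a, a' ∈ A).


A - A = {a - a' : a, a' ∈ A}; |A| = 5.
Bounds: 2|A|-1 ≤ |A - A| ≤ |A|² - |A| + 1, i.e. 9 ≤ |A - A| ≤ 21.
Note: 0 ∈ A - A always (from a - a). The set is symmetric: if d ∈ A - A then -d ∈ A - A.
Enumerate nonzero differences d = a - a' with a > a' (then include -d):
Positive differences: {1, 2, 11, 12, 13, 14, 15}
Full difference set: {0} ∪ (positive diffs) ∪ (negative diffs).
|A - A| = 1 + 2·7 = 15 (matches direct enumeration: 15).

|A - A| = 15


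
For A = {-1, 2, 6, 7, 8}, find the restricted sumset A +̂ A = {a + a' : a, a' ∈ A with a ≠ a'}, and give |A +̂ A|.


Restricted sumset: A +̂ A = {a + a' : a ∈ A, a' ∈ A, a ≠ a'}.
Equivalently, take A + A and drop any sum 2a that is achievable ONLY as a + a for a ∈ A (i.e. sums representable only with equal summands).
Enumerate pairs (a, a') with a < a' (symmetric, so each unordered pair gives one sum; this covers all a ≠ a'):
  -1 + 2 = 1
  -1 + 6 = 5
  -1 + 7 = 6
  -1 + 8 = 7
  2 + 6 = 8
  2 + 7 = 9
  2 + 8 = 10
  6 + 7 = 13
  6 + 8 = 14
  7 + 8 = 15
Collected distinct sums: {1, 5, 6, 7, 8, 9, 10, 13, 14, 15}
|A +̂ A| = 10
(Reference bound: |A +̂ A| ≥ 2|A| - 3 for |A| ≥ 2, with |A| = 5 giving ≥ 7.)

|A +̂ A| = 10


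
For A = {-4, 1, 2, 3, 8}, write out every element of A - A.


A - A = {a - a' : a, a' ∈ A}.
Compute a - a' for each ordered pair (a, a'):
a = -4: -4--4=0, -4-1=-5, -4-2=-6, -4-3=-7, -4-8=-12
a = 1: 1--4=5, 1-1=0, 1-2=-1, 1-3=-2, 1-8=-7
a = 2: 2--4=6, 2-1=1, 2-2=0, 2-3=-1, 2-8=-6
a = 3: 3--4=7, 3-1=2, 3-2=1, 3-3=0, 3-8=-5
a = 8: 8--4=12, 8-1=7, 8-2=6, 8-3=5, 8-8=0
Collecting distinct values (and noting 0 appears from a-a):
A - A = {-12, -7, -6, -5, -2, -1, 0, 1, 2, 5, 6, 7, 12}
|A - A| = 13

A - A = {-12, -7, -6, -5, -2, -1, 0, 1, 2, 5, 6, 7, 12}


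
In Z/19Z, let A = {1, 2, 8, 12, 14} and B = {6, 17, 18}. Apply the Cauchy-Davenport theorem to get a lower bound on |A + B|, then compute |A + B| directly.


Cauchy-Davenport: |A + B| ≥ min(p, |A| + |B| - 1) for A, B nonempty in Z/pZ.
|A| = 5, |B| = 3, p = 19.
CD lower bound = min(19, 5 + 3 - 1) = min(19, 7) = 7.
Compute A + B mod 19 directly:
a = 1: 1+6=7, 1+17=18, 1+18=0
a = 2: 2+6=8, 2+17=0, 2+18=1
a = 8: 8+6=14, 8+17=6, 8+18=7
a = 12: 12+6=18, 12+17=10, 12+18=11
a = 14: 14+6=1, 14+17=12, 14+18=13
A + B = {0, 1, 6, 7, 8, 10, 11, 12, 13, 14, 18}, so |A + B| = 11.
Verify: 11 ≥ 7? Yes ✓.

CD lower bound = 7, actual |A + B| = 11.


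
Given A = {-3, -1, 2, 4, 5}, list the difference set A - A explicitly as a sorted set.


A - A = {a - a' : a, a' ∈ A}.
Compute a - a' for each ordered pair (a, a'):
a = -3: -3--3=0, -3--1=-2, -3-2=-5, -3-4=-7, -3-5=-8
a = -1: -1--3=2, -1--1=0, -1-2=-3, -1-4=-5, -1-5=-6
a = 2: 2--3=5, 2--1=3, 2-2=0, 2-4=-2, 2-5=-3
a = 4: 4--3=7, 4--1=5, 4-2=2, 4-4=0, 4-5=-1
a = 5: 5--3=8, 5--1=6, 5-2=3, 5-4=1, 5-5=0
Collecting distinct values (and noting 0 appears from a-a):
A - A = {-8, -7, -6, -5, -3, -2, -1, 0, 1, 2, 3, 5, 6, 7, 8}
|A - A| = 15

A - A = {-8, -7, -6, -5, -3, -2, -1, 0, 1, 2, 3, 5, 6, 7, 8}
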